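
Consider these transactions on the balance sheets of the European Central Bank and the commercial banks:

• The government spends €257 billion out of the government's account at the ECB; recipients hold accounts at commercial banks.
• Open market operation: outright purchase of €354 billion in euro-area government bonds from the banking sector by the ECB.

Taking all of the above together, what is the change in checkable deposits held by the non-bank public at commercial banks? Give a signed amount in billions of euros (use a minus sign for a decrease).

Government spending €257 billion: non-bank counterparties' bank balances rise → +€257B.
OMO purchase (from banks) €354 billion: the counterparty is a bank, so public deposits are unchanged → 0.
Net: 257 + 0 = +€257 billion.

+€257 billion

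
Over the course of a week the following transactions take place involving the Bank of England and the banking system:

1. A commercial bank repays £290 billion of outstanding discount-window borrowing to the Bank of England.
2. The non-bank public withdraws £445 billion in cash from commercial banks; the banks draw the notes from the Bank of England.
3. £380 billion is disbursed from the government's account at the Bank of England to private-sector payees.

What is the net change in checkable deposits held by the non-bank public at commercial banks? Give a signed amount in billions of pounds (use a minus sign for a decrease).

Bank of England balance sheet:
  Assets:      Loans to banks −£290B
  Liabilities: Bank reserves −£355B, Currency in circulation +£445B, Government deposits −£380B
Commercial banking system:
  Assets:      Reserves at CB −£355B
  Liabilities: Checkable deposits −£65B, Borrowings from CB −£290B
So the change in checkable deposits held by the non-bank public at commercial banks is -£65 billion.

-£65 billion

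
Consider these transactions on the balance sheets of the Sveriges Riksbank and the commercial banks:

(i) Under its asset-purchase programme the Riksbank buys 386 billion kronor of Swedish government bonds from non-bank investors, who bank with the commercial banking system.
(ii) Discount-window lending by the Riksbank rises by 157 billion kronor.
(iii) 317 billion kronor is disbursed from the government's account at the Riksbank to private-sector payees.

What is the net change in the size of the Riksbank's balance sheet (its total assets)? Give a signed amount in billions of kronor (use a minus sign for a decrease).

Riksbank balance sheet:
  Assets:      Securities +386B, Loans to banks +157B
  Liabilities: Bank reserves +860B, Government deposits −317B
Change in total Riksbank assets = +543 billion.

+543 billion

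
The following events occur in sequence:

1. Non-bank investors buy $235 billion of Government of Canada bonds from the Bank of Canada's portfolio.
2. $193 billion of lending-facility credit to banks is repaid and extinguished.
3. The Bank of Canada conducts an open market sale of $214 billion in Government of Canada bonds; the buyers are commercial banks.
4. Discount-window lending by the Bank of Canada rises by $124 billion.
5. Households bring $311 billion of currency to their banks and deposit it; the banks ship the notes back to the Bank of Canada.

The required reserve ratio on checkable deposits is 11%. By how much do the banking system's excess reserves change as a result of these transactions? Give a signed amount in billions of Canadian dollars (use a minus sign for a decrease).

-$215.36 billion

Asset sale (to non-banks) $235 billion: reserves −$235B, deposits −$235B.
Discount-window repayment $193 billion: reserves −$193B, deposits 0.
OMO sale (to banks) $214 billion: reserves −$214B, deposits 0.
Discount-window loan $124 billion: reserves +$124B, deposits 0.
Currency deposit $311 billion: reserves +$311B, deposits +$311B.
Totals: Δreserves = −$207B, Δdeposits = +$76B.
Δrequired reserves = 11% × +$76B = +$8.36B.
Δexcess reserves = Δreserves − Δrequired = −$207B − (+$8.36B) = -$215.36 billion.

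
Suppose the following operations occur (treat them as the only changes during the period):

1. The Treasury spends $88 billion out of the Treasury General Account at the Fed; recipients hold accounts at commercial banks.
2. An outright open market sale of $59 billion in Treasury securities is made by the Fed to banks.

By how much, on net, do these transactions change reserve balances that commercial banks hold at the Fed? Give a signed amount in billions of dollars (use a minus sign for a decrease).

+$29 billion

Government spending $88 billion: government payments flow into bank reserve accounts → +$88B.
OMO sale (to banks) $59 billion: the buying banks pay out of their reserve balances → −$59B.
Net: 88 − 59 = +$29 billion.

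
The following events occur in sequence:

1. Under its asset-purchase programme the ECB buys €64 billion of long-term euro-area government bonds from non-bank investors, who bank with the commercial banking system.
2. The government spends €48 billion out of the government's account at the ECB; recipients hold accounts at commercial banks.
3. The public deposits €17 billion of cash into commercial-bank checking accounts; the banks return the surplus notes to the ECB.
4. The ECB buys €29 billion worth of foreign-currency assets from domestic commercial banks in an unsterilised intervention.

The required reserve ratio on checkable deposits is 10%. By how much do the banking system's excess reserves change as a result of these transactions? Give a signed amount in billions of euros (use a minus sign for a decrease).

+€145.1 billion

Asset purchase (from non-banks) €64 billion: reserves +€64B, deposits +€64B.
Government spending €48 billion: reserves +€48B, deposits +€48B.
Currency deposit €17 billion: reserves +€17B, deposits +€17B.
FX purchase €29 billion: reserves +€29B, deposits 0.
Totals: Δreserves = +€158B, Δdeposits = +€129B.
Δrequired reserves = 10% × +€129B = +€12.9B.
Δexcess reserves = Δreserves − Δrequired = +€158B − (+€12.9B) = +€145.1 billion.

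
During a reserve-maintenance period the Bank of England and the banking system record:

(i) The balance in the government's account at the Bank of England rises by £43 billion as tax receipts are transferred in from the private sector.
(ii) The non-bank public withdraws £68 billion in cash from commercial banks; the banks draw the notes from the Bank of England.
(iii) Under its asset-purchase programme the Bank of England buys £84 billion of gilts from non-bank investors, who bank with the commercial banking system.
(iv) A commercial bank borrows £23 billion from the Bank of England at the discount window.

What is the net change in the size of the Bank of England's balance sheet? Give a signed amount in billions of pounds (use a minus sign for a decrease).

+£107 billion

Bank of England balance sheet:
  Assets:      Securities +£84B, Loans to banks +£23B
  Liabilities: Bank reserves −£4B, Currency in circulation +£68B, Government deposits +£43B
Commercial banking system:
  Assets:      Reserves at CB −£4B
  Liabilities: Checkable deposits −£27B, Borrowings from CB +£23B
Change in total Bank of England assets = +£107 billion.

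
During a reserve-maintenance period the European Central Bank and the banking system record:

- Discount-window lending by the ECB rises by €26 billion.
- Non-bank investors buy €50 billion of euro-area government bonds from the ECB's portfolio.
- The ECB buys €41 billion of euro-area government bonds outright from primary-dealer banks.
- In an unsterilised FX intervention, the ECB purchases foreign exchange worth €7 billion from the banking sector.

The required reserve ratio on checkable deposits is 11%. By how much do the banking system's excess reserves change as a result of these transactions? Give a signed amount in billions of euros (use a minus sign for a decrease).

+€29.5 billion

Discount-window loan €26 billion: reserves +€26B, deposits 0.
Asset sale (to non-banks) €50 billion: reserves −€50B, deposits −€50B.
OMO purchase (from banks) €41 billion: reserves +€41B, deposits 0.
FX purchase €7 billion: reserves +€7B, deposits 0.
Totals: Δreserves = +€24B, Δdeposits = −€50B.
Δrequired reserves = 11% × −€50B = −€5.5B.
Δexcess reserves = Δreserves − Δrequired = +€24B − (−€5.5B) = +€29.5 billion.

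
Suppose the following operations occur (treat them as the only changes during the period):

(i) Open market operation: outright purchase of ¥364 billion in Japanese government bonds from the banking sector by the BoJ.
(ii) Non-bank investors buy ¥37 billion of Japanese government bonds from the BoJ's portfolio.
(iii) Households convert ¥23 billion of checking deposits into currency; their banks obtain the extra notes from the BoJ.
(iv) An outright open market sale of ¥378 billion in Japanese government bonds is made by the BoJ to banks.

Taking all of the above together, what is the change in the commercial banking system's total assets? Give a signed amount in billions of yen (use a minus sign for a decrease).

BoJ balance sheet:
  Assets:      Securities −¥51B
  Liabilities: Bank reserves −¥74B, Currency in circulation +¥23B
Commercial banking system:
  Assets:      Reserves at CB −¥74B, Securities +¥14B
  Liabilities: Checkable deposits −¥60B
Change in total bank assets = -¥60 billion.

-¥60 billion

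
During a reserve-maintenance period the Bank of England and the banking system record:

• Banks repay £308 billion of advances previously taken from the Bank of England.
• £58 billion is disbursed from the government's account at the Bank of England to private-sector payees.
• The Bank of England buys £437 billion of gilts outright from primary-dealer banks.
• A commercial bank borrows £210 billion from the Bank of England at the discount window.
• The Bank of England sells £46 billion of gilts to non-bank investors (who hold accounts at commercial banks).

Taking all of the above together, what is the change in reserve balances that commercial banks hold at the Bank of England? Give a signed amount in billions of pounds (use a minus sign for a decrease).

Discount-window repayment £308 billion: repayment is debited from reserves → −£308B.
Government spending £58 billion: government payments flow into bank reserve accounts → +£58B.
OMO purchase (from banks) £437 billion: the Bank of England pays by crediting reserve accounts → +£437B.
Discount-window loan £210 billion: the loan is credited to the bank's reserve account → +£210B.
Asset sale (to non-banks) £46 billion: the non-bank buyers' banks settle from reserves → −£46B.
Net: −308 + 58 + 437 + 210 − 46 = +£351 billion.

+£351 billion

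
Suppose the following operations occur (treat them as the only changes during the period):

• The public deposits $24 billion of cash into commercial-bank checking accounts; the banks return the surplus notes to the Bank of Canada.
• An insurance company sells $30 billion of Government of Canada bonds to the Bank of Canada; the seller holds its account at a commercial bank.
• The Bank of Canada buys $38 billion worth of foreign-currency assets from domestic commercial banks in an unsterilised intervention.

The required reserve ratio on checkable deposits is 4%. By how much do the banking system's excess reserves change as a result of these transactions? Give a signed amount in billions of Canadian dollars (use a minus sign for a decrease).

Currency deposit $24 billion: reserves +$24B, deposits +$24B.
Asset purchase (from non-banks) $30 billion: reserves +$30B, deposits +$30B.
FX purchase $38 billion: reserves +$38B, deposits 0.
Totals: Δreserves = +$92B, Δdeposits = +$54B.
Δrequired reserves = 4% × +$54B = +$2.16B.
Δexcess reserves = Δreserves − Δrequired = +$92B − (+$2.16B) = +$89.84 billion.

+$89.84 billion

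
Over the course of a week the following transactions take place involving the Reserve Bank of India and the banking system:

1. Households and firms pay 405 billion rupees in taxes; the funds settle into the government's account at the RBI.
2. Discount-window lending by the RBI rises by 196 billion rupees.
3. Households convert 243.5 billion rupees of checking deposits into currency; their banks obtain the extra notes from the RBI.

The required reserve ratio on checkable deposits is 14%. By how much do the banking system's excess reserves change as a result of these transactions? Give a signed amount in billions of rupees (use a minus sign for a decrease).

-361.71 billion

Government account inflow 405 billion rupees: reserves −405B, deposits −405B.
Discount-window loan 196 billion rupees: reserves +196B, deposits 0.
Currency withdrawal 243.5 billion rupees: reserves −243.5B, deposits −243.5B.
Totals: Δreserves = −452.5B, Δdeposits = −648.5B.
Δrequired reserves = 14% × −648.5B = −90.79B.
Δexcess reserves = Δreserves − Δrequired = −452.5B − (−90.79B) = -361.71 billion.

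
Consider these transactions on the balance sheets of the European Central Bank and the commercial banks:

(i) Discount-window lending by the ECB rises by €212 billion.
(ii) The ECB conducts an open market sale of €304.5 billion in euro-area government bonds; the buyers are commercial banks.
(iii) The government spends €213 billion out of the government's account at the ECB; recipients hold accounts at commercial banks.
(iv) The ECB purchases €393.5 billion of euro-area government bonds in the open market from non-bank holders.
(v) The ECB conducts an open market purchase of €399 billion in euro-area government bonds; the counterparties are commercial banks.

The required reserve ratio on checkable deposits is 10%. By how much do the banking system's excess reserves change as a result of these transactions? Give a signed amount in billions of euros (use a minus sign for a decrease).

Discount-window loan €212 billion: reserves +€212B, deposits 0.
OMO sale (to banks) €304.5 billion: reserves −€304.5B, deposits 0.
Government spending €213 billion: reserves +€213B, deposits +€213B.
Asset purchase (from non-banks) €393.5 billion: reserves +€393.5B, deposits +€393.5B.
OMO purchase (from banks) €399 billion: reserves +€399B, deposits 0.
Totals: Δreserves = +€913B, Δdeposits = +€606.5B.
Δrequired reserves = 10% × +€606.5B = +€60.65B.
Δexcess reserves = Δreserves − Δrequired = +€913B − (+€60.65B) = +€852.35 billion.

+€852.35 billion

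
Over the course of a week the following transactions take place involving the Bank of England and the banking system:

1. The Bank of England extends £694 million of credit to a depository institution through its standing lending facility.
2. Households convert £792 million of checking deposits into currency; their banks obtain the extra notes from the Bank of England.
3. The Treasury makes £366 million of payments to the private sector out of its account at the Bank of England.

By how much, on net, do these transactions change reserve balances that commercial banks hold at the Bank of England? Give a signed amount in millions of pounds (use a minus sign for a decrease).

+£268 million

Discount-window loan £694 million: the loan is credited to the bank's reserve account → +£694M.
Currency withdrawal £792 million: banks swap reserves for currency → −£792M.
Government spending £366 million: government payments flow into bank reserve accounts → +£366M.
Net: 694 − 792 + 366 = +£268 million.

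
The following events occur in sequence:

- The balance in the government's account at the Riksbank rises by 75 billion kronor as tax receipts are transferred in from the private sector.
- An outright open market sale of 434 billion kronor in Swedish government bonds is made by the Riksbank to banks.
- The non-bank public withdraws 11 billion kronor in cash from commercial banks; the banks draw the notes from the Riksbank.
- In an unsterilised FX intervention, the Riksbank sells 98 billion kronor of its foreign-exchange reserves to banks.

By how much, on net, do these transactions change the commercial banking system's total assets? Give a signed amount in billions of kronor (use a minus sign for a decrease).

Riksbank balance sheet:
  Assets:      Securities −434B, Foreign assets −98B
  Liabilities: Bank reserves −618B, Currency in circulation +11B, Government deposits +75B
Commercial banking system:
  Assets:      Reserves at CB −618B, Securities +434B, Foreign assets +98B
  Liabilities: Checkable deposits −86B
Change in total bank assets = -86 billion.

-86 billion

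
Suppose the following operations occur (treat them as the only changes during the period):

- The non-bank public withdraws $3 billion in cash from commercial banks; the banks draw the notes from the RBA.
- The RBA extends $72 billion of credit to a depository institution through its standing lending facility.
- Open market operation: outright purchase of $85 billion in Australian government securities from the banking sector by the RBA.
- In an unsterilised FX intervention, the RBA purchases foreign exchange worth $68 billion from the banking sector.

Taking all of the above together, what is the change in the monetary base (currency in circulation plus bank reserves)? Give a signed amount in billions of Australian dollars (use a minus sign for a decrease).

RBA balance sheet:
  Assets:      Securities +$85B, Loans to banks +$72B, Foreign assets +$68B
  Liabilities: Bank reserves +$222B, Currency in circulation +$3B
Monetary base = currency + reserves: +$3B + (+$222B) = +$225 billion.

+$225 billion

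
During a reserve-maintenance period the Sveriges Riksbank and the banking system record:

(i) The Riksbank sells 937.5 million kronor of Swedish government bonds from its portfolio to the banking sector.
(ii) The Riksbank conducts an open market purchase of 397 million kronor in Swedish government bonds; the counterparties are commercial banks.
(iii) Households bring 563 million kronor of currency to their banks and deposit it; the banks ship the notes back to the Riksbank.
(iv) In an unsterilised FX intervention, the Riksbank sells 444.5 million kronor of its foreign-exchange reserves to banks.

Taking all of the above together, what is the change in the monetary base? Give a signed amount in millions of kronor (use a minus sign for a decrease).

OMO sale (to banks) 937.5 million kronor: Riksbank balance sheet contracts → −937.5M.
OMO purchase (from banks) 397 million kronor: Riksbank balance sheet expands → +397M.
Currency deposit 563 million kronor: just a shift between currency and reserves — both are base money → 0.
FX sale 444.5 million kronor: Riksbank balance sheet contracts → −444.5M.
Net: −937.5 + 397 + 0 − 444.5 = -985 million.

-985 million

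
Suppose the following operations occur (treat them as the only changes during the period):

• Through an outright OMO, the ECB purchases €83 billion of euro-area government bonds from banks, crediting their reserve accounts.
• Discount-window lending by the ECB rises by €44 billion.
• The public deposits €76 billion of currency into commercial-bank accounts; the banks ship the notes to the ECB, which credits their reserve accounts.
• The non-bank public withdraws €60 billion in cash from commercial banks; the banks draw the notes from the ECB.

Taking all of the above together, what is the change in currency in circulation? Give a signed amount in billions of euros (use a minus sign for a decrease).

-€16 billion

ECB balance sheet:
  Assets:      Securities +€83B, Loans to banks +€44B
  Liabilities: Bank reserves +€143B, Currency in circulation −€16B
So the change in currency in circulation is -€16 billion.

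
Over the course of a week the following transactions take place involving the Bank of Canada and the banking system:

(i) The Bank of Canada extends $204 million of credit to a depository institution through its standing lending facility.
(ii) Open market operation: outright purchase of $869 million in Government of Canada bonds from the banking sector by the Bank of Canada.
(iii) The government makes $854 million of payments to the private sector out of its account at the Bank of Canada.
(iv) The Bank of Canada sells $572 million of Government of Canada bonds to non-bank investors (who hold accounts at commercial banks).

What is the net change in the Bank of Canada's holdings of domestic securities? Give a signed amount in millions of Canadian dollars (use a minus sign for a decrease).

Discount-window loan $204 million: the Bank of Canada's securities portfolio is untouched → 0.
OMO purchase (from banks) $869 million: securities added to the Bank of Canada's portfolio → +$869M.
Government spending $854 million: the Bank of Canada's securities portfolio is untouched → 0.
Asset sale (to non-banks) $572 million: securities removed from the Bank of Canada's portfolio → −$572M.
Net: 0 + 869 + 0 − 572 = +$297 million.

+$297 million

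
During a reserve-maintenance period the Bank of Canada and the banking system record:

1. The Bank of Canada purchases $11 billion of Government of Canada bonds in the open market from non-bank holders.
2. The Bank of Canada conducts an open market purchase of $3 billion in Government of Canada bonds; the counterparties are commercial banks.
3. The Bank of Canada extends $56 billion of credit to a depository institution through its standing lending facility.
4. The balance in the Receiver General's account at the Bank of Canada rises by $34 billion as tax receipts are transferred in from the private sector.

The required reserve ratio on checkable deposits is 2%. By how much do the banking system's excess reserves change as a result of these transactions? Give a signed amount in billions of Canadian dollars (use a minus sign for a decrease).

Asset purchase (from non-banks) $11 billion: reserves +$11B, deposits +$11B.
OMO purchase (from banks) $3 billion: reserves +$3B, deposits 0.
Discount-window loan $56 billion: reserves +$56B, deposits 0.
Government account inflow $34 billion: reserves −$34B, deposits −$34B.
Totals: Δreserves = +$36B, Δdeposits = −$23B.
Δrequired reserves = 2% × −$23B = −$0.46B.
Δexcess reserves = Δreserves − Δrequired = +$36B − (−$0.46B) = +$36.46 billion.

+$36.46 billion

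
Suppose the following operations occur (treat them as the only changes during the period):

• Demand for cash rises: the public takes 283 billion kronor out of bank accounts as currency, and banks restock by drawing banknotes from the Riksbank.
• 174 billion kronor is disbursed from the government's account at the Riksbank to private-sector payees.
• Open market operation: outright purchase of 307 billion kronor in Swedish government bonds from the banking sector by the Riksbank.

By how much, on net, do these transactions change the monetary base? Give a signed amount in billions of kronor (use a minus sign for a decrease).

Riksbank balance sheet:
  Assets:      Securities +307B
  Liabilities: Bank reserves +198B, Currency in circulation +283B, Government deposits −174B
Monetary base = currency + reserves: +283B + (+198B) = +481 billion.

+481 billion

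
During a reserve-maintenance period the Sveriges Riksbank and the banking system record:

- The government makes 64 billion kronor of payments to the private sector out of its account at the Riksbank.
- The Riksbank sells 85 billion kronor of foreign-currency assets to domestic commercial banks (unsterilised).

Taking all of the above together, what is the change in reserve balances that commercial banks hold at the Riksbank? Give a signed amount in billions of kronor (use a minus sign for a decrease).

Riksbank balance sheet:
  Assets:      Foreign assets −85B
  Liabilities: Bank reserves −21B, Government deposits −64B
So the change in reserve balances that commercial banks hold at the Riksbank is -21 billion.

-21 billion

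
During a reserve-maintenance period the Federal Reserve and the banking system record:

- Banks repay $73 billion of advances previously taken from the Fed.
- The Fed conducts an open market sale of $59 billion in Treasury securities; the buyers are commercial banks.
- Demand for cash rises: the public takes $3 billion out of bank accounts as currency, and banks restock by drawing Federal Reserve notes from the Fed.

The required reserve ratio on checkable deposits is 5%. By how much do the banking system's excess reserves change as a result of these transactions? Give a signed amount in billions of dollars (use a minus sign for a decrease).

Discount-window repayment $73 billion: reserves −$73B, deposits 0.
OMO sale (to banks) $59 billion: reserves −$59B, deposits 0.
Currency withdrawal $3 billion: reserves −$3B, deposits −$3B.
Totals: Δreserves = −$135B, Δdeposits = −$3B.
Δrequired reserves = 5% × −$3B = −$0.15B.
Δexcess reserves = Δreserves − Δrequired = −$135B − (−$0.15B) = -$134.85 billion.

-$134.85 billion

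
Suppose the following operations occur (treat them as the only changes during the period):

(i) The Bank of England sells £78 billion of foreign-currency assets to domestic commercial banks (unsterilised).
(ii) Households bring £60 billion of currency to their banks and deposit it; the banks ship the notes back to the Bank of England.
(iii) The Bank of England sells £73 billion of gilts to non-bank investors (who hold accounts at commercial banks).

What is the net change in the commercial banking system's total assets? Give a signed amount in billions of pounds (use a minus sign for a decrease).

-£13 billion

FX sale £78 billion: just an asset swap on bank balance sheets → 0.
Currency deposit £60 billion: bank balance sheets expand → +£60B.
Asset sale (to non-banks) £73 billion: bank balance sheets shrink → −£73B.
Net: 0 + 60 − 73 = -£13 billion.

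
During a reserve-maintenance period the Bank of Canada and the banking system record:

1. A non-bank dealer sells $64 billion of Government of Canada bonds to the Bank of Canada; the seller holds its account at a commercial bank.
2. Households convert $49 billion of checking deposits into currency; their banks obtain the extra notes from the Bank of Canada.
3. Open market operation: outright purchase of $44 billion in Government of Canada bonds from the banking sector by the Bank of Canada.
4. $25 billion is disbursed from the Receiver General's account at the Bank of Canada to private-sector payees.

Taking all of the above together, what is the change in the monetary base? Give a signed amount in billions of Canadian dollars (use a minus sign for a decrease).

Asset purchase (from non-banks) $64 billion: Bank of Canada balance sheet expands → +$64B.
Currency withdrawal $49 billion: just a shift between currency and reserves — both are base money → 0.
OMO purchase (from banks) $44 billion: Bank of Canada balance sheet expands → +$44B.
Government spending $25 billion: a non-base liability converts back to reserves → +$25B.
Net: 64 + 0 + 44 + 25 = +$133 billion.

+$133 billion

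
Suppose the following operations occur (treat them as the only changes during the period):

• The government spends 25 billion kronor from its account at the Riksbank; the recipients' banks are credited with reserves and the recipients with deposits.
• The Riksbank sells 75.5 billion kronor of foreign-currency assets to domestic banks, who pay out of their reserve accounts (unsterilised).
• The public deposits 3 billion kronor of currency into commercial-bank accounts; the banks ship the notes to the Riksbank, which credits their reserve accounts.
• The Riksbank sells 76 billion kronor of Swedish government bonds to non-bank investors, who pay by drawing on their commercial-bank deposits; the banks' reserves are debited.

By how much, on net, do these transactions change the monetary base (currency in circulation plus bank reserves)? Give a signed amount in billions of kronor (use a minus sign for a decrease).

Government spending 25 billion kronor: a non-base liability converts back to reserves → +25B.
FX sale 75.5 billion kronor: Riksbank balance sheet contracts → −75.5B.
Currency deposit 3 billion kronor: just a shift between currency and reserves — both are base money → 0.
Asset sale (to non-banks) 76 billion kronor: Riksbank balance sheet contracts → −76B.
Net: 25 − 75.5 + 0 − 76 = -126.5 billion.

-126.5 billion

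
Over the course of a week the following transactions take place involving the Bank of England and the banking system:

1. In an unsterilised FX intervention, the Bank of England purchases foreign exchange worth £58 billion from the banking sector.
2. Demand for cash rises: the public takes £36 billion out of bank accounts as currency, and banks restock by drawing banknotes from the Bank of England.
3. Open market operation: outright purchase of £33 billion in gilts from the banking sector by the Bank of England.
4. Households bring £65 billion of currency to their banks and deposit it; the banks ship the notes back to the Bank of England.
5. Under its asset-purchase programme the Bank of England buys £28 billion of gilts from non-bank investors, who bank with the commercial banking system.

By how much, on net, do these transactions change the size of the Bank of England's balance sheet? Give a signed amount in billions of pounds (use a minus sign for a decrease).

+£119 billion

FX purchase £58 billion: a Bank of England asset is acquired → +£58B.
Currency withdrawal £36 billion: only the composition of liabilities changes → 0.
OMO purchase (from banks) £33 billion: a Bank of England asset is acquired → +£33B.
Currency deposit £65 billion: only the composition of liabilities changes → 0.
Asset purchase (from non-banks) £28 billion: a Bank of England asset is acquired → +£28B.
Net: 58 + 0 + 33 + 0 + 28 = +£119 billion.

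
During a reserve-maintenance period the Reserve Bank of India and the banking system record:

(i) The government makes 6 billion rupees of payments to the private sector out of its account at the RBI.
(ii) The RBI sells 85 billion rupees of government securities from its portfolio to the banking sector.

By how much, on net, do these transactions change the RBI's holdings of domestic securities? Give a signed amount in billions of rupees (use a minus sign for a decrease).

-85 billion

Government spending 6 billion rupees: the RBI's securities portfolio is untouched → 0.
OMO sale (to banks) 85 billion rupees: securities removed from the RBI's portfolio → −85B.
Net: 0 − 85 = -85 billion.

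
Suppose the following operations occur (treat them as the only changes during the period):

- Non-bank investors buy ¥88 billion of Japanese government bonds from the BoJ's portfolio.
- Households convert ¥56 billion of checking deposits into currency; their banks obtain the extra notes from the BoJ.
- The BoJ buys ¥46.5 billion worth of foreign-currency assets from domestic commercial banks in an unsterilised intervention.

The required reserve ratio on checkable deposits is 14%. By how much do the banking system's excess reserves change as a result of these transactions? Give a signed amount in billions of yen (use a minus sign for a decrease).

-¥77.34 billion

Asset sale (to non-banks) ¥88 billion: reserves −¥88B, deposits −¥88B.
Currency withdrawal ¥56 billion: reserves −¥56B, deposits −¥56B.
FX purchase ¥46.5 billion: reserves +¥46.5B, deposits 0.
Totals: Δreserves = −¥97.5B, Δdeposits = −¥144B.
Δrequired reserves = 14% × −¥144B = −¥20.16B.
Δexcess reserves = Δreserves − Δrequired = −¥97.5B − (−¥20.16B) = -¥77.34 billion.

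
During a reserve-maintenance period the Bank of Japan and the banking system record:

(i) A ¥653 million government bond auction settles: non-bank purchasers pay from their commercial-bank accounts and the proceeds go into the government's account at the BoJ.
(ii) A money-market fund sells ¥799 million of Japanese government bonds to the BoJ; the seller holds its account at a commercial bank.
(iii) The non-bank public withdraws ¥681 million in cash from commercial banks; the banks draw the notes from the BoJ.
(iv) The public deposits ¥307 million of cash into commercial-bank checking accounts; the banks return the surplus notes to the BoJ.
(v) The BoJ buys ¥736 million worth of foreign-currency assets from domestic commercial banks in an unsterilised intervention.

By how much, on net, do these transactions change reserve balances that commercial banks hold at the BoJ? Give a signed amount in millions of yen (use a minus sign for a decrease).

BoJ balance sheet:
  Assets:      Securities +¥799M, Foreign assets +¥736M
  Liabilities: Bank reserves +¥508M, Currency in circulation +¥374M, Government deposits +¥653M
Commercial banking system:
  Assets:      Reserves at CB +¥508M, Foreign assets −¥736M
  Liabilities: Checkable deposits −¥228M
So the change in reserve balances that commercial banks hold at the BoJ is +¥508 million.

+¥508 million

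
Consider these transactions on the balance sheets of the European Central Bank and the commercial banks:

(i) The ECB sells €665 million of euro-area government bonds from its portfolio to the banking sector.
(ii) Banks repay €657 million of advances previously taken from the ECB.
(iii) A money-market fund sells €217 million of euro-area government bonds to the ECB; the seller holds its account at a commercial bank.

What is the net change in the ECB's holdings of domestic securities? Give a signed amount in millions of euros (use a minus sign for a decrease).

OMO sale (to banks) €665 million: securities removed from the ECB's portfolio → −€665M.
Discount-window repayment €657 million: the ECB's securities portfolio is untouched → 0.
Asset purchase (from non-banks) €217 million: securities added to the ECB's portfolio → +€217M.
Net: −665 + 0 + 217 = -€448 million.

-€448 million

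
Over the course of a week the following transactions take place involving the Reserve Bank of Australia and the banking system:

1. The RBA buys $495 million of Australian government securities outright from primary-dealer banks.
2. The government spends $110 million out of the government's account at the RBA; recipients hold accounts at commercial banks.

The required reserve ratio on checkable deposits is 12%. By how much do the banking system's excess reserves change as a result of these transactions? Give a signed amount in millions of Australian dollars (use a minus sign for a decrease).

+$591.8 million

OMO purchase (from banks) $495 million: reserves +$495M, deposits 0.
Government spending $110 million: reserves +$110M, deposits +$110M.
Totals: Δreserves = +$605M, Δdeposits = +$110M.
Δrequired reserves = 12% × +$110M = +$13.2M.
Δexcess reserves = Δreserves − Δrequired = +$605M − (+$13.2M) = +$591.8 million.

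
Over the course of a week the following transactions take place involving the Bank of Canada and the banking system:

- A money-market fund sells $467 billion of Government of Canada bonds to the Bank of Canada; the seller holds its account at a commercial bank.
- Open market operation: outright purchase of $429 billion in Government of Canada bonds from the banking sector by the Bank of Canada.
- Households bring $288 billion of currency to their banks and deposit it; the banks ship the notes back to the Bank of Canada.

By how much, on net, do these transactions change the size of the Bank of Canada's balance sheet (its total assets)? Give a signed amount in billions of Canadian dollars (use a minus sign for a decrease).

Bank of Canada balance sheet:
  Assets:      Securities +$896B
  Liabilities: Bank reserves +$1184B, Currency in circulation −$288B
Change in total Bank of Canada assets = +$896 billion.

+$896 billion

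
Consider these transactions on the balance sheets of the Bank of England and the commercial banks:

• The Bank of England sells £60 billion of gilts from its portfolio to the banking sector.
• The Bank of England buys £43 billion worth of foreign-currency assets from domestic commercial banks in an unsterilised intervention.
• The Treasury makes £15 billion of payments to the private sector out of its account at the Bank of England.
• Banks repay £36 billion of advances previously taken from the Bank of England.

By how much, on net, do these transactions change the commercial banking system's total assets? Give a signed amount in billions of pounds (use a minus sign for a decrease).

OMO sale (to banks) £60 billion: just an asset swap on bank balance sheets → 0.
FX purchase £43 billion: just an asset swap on bank balance sheets → 0.
Government spending £15 billion: bank balance sheets expand → +£15B.
Discount-window repayment £36 billion: bank balance sheets shrink → −£36B.
Net: 0 + 0 + 15 − 36 = -£21 billion.

-£21 billion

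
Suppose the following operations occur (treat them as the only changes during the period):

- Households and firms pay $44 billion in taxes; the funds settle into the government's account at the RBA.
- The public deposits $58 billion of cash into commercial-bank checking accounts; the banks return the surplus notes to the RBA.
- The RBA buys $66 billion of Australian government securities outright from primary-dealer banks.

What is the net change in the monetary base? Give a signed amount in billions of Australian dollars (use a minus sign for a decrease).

+$22 billion

RBA balance sheet:
  Assets:      Securities +$66B
  Liabilities: Bank reserves +$80B, Currency in circulation −$58B, Government deposits +$44B
Monetary base = currency + reserves: −$58B + (+$80B) = +$22 billion.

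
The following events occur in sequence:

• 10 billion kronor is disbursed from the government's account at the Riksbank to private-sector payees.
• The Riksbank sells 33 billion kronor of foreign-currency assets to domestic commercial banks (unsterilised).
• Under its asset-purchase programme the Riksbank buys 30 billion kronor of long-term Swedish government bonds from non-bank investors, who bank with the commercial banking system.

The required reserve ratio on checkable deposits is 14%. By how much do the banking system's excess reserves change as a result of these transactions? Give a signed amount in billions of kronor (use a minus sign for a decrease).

Government spending 10 billion kronor: reserves +10B, deposits +10B.
FX sale 33 billion kronor: reserves −33B, deposits 0.
Asset purchase (from non-banks) 30 billion kronor: reserves +30B, deposits +30B.
Totals: Δreserves = +7B, Δdeposits = +40B.
Δrequired reserves = 14% × +40B = +5.6B.
Δexcess reserves = Δreserves − Δrequired = +7B − (+5.6B) = +1.4 billion.

+1.4 billion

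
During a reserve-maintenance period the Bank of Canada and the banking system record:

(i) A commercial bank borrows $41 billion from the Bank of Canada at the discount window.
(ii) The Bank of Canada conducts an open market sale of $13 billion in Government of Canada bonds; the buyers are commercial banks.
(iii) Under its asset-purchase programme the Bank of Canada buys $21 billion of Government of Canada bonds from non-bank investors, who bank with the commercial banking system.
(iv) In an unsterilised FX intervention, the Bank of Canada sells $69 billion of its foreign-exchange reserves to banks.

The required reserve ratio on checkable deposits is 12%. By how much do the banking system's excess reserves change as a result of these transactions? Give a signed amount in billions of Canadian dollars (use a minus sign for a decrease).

Discount-window loan $41 billion: reserves +$41B, deposits 0.
OMO sale (to banks) $13 billion: reserves −$13B, deposits 0.
Asset purchase (from non-banks) $21 billion: reserves +$21B, deposits +$21B.
FX sale $69 billion: reserves −$69B, deposits 0.
Totals: Δreserves = −$20B, Δdeposits = +$21B.
Δrequired reserves = 12% × +$21B = +$2.52B.
Δexcess reserves = Δreserves − Δrequired = −$20B − (+$2.52B) = -$22.52 billion.

-$22.52 billion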